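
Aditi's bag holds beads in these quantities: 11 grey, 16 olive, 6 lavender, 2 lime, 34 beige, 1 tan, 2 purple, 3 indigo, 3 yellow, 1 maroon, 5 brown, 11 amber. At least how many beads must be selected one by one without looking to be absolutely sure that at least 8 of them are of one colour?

Pigeonhole: put each drawn bead into a box by colour. The largest draw with every box below 8 takes min(count, 7) from each colour; colours with fewer than 7 contribute all they have.
Σ min(cᵢ, 7) = 7 + 7 + 6 + 2 + 7 + 1 + 2 + 3 + 3 + 1 + 5 + 7 = 51.
Draw number 51 + 1 = 52 must push one box to 8.

52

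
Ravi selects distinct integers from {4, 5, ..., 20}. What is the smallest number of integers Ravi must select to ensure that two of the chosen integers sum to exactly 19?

12

Two chosen integers sum to 19 exactly when both halves of some pair {x, 19−x} with 4 ≤ x ≤ 19−x ≤ 15 are chosen — 6 such pairs.
The remaining 5 elements (those with no distinct partner in range) can never complete a 19-sum, so the worst case takes all of them and one from each pair: 5 + 6 = 11.
Pigeonhole: the 12th integer has to be the second member of some pair, so 11 + 1 = 12.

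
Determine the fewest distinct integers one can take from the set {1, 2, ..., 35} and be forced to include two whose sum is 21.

A set avoiding the sum 21 can contain at most one of each pair {x, 21−x}, plus the 15 elements whose complement lies outside the range.
The integers 11, …, 35 (25 of them) are such a set: any two sum to at least 11+12 = 23 > 21.
Any 26th integer completes one of the 10 pairs, so 26 choices force a sum of 21.

26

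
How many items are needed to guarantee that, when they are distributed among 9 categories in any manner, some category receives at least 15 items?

127

With 126 items one could put exactly 14 in each of the 9 categories, and no category would reach 15.
By pigeonhole, one more item must land in a category that already has 14, giving it 15.
So 9 × 14 + 1 = 127 items are required.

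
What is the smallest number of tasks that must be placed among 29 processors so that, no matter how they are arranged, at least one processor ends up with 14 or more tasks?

378

With 377 tasks one could put exactly 13 in each of the 29 processors, and no processor would reach 14.
By the pigeonhole principle, one more task must land in a processor that already has 13, giving it 14.
So 29 × 13 + 1 = 378 tasks are required.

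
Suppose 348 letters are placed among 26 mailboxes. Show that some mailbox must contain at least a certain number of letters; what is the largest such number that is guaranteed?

By the pigeonhole principle, the 26 mailboxes are the holes and the 348 letters are the pigeons.
If every mailbox held at most 13 letters, the total would be at most 26 × 13 = 338, which is less than 348.
So some mailbox holds at least ⌈348/26⌉ = 14 letters.

14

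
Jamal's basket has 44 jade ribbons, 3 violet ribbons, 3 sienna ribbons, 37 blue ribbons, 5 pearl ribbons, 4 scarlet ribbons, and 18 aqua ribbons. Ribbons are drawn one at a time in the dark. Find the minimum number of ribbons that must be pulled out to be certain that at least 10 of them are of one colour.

Put each drawn ribbon into a box by colour. The largest draw with every box below 10 takes min(count, 9) from each colour; colours with fewer than 9 contribute all they have.
Σ min(cᵢ, 9) = 9 + 3 + 3 + 9 + 5 + 4 + 9 = 42.
Draw number 42 + 1 = 43 must push one box to 10.

43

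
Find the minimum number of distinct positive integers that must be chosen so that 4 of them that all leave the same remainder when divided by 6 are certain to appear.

19

Pigeonhole: the 6 residue classes mod 6 are the pigeonholes.
With 18 integers one could put 3 in each residue class and have no class reach 4.
The 19th integer pushes some class to 4, so 6·3 + 1 = 19.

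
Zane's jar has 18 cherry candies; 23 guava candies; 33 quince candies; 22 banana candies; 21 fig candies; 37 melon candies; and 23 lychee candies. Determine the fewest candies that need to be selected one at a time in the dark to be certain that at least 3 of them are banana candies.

158

In the worst case for collecting banana candies, every non-banana candy comes out first.
There are 18 + 23 + 33 + 21 + 37 + 23 = 155 non-banana candies altogether.
After those, each further candy must be banana, so 155 + 3 = 158 draws guarantee 3 banana candies.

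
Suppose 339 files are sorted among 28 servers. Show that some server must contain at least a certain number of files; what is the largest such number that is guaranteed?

By the pigeonhole principle, the 28 servers are the holes and the 339 files are the pigeons.
If every server held at most 12 files, the total would be at most 28 × 12 = 336, which is less than 339.
So some server holds at least ⌈339/28⌉ = 13 files.

13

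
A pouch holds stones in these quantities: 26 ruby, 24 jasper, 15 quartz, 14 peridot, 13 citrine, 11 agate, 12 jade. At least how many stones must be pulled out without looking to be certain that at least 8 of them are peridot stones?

109

In the worst case for collecting peridot stones, every non-peridot stone comes out first.
There are 26 + 24 + 15 + 13 + 11 + 12 = 101 non-peridot stones altogether.
After those, each further stone must be peridot, so 101 + 8 = 109 draws guarantee 8 peridot stones.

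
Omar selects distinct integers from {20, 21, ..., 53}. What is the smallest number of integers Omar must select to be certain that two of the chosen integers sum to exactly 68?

Two chosen integers sum to 68 exactly when both halves of some pair {x, 68−x} with 20 ≤ x ≤ 68−x ≤ 48 are chosen — 14 such pairs.
The remaining 6 elements (those with no distinct partner in range) can never complete a 68-sum, so the worst case takes all of them and one from each pair: 6 + 14 = 20.
By pigeonhole, the 21st integer has to be the second member of some pair, so 20 + 1 = 21.

21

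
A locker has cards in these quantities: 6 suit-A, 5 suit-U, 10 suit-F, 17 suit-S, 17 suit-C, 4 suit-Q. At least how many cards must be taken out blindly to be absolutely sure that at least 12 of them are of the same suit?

48

An adversary could hand out at most 11 cards per suit (4 suits run out sooner): 6 + 5 + 10 + 11 + 11 + 4 = 47 cards and still no suit has 12.
By pigeonhole, one more card lands in a suit already at 11, so 48 draws are enough and 47 are not.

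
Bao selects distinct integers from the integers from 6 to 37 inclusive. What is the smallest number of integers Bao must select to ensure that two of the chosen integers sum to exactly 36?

A set avoiding the sum 36 can contain at most one of each pair {x, 36−x}, plus the 8 elements whose complement lies outside the range or equal to its own complement.
The integers 18, …, 37 (20 of them) are such a set: any two sum to at least 18+19 = 37 > 36.
Any 21st integer completes one of the 12 pairs, so 21 choices force a sum of 36.

21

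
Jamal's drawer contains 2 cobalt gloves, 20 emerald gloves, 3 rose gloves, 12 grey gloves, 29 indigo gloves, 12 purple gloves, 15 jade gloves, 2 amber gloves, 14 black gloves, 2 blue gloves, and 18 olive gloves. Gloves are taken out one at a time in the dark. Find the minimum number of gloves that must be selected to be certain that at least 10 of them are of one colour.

73

An adversary could hand out at most 9 gloves per colour (4 colours run out sooner): 2 + 9 + 3 + 9 + 9 + 9 + 9 + 2 + 9 + 2 + 9 = 72 gloves and still no colour has 10.
By pigeonhole, one more glove lands in a colour already at 9, so 73 draws are enough and 72 are not.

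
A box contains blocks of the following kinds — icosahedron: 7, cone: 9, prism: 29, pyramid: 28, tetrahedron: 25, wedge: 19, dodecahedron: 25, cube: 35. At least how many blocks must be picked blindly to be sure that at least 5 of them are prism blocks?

153

In the worst case for collecting prism blocks, every non-prism block comes out first.
There are 7 + 9 + 28 + 25 + 19 + 25 + 35 = 148 non-prism blocks altogether.
After those, each further block must be prism, so 148 + 5 = 153 draws guarantee 5 prism blocks.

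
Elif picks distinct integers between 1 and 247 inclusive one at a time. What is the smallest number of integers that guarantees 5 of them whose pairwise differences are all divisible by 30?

121

Integers whose pairwise differences are multiples of 30 are exactly those sharing a remainder mod 30. Pigeonhole: the 30 residue classes mod 30 are the pigeonholes.
With 120 integers one could put 4 in each residue class and have no class reach 5.
The 121st integer pushes some class to 5, so 30·4 + 1 = 121.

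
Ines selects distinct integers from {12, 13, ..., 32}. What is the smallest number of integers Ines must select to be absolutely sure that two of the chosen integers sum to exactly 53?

Two chosen integers sum to 53 exactly when both halves of some pair {x, 53−x} with 21 ≤ x ≤ 53−x ≤ 32 are chosen — 6 such pairs.
The remaining 9 elements (those with no distinct partner in range) can never complete a 53-sum, so the worst case takes all of them and one from each pair: 9 + 6 = 15.
The 16th integer has to be the second member of some pair, so 15 + 1 = 16.

16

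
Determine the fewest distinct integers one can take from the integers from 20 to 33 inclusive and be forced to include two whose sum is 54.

Group the elements by complementary pair {x, 54−x}: {21,33}, {22,32}, {23,31}, …, giving 6 two-element pairs, the single value 27 (it cannot pair with itself since the integers are distinct), and 1 integer whose partner 54−x falls outside [20,33].
Pigeonhole: treating each of those 8 groups as a pigeonhole, one can pick one integer per group — 8 integers — with no two summing to 54.
The 9th integer lands in an occupied pair, forcing a sum of 54.

9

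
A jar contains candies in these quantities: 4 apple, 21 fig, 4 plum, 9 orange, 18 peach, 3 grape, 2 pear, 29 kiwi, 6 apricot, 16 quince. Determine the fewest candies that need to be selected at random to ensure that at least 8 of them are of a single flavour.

By the pigeonhole principle, the 10 flavours are the holes; the candies drawn are the pigeons.
To avoid 8 of any one flavour, the worst case takes at most 7 of each flavour, or every candy of a flavour that has fewer than 7.
That gives 4 + 7 + 4 + 7 + 7 + 3 + 2 + 7 + 6 + 7 = 54 candies with no flavour reaching 8.
The next candy forces some flavour to 8, so 54 + 1 = 55.

55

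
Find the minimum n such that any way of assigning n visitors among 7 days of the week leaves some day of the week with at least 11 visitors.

With 70 visitors one could put exactly 10 in each of the 7 days of the week, and no day of the week would reach 11.
One more visitor must land in a day of the week that already has 10, giving it 11.
So 7 × 10 + 1 = 71 visitors are required.

71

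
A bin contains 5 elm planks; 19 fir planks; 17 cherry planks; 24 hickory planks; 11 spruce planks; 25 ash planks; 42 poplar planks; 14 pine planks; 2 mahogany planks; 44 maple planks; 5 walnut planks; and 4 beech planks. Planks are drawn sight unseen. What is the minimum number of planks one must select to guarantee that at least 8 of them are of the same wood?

73

By the pigeonhole principle, the 12 woods are the holes; the planks drawn are the pigeons.
To avoid 8 of any one wood, the worst case takes at most 7 of each wood, or every plank of a wood that has fewer than 7.
That gives 5 + 7 + 7 + 7 + 7 + 7 + 7 + 7 + 2 + 7 + 5 + 4 = 72 planks with no wood reaching 8.
The next plank forces some wood to 8, so 72 + 1 = 73.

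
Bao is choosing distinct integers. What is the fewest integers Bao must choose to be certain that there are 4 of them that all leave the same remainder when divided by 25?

76

By the pigeonhole principle, the 25 residue classes mod 25 are the pigeonholes.
With 75 integers one could put 3 in each residue class and have no class reach 4.
The 76th integer pushes some class to 4, so 25·3 + 1 = 76.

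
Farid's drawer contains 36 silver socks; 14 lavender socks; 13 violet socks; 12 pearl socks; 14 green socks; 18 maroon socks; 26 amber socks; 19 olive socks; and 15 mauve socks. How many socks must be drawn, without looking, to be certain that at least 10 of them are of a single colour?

The 9 colours are the holes; the socks drawn are the pigeons.
To avoid 10 of any one colour, the worst case takes at most 9 of each colour.
That gives 9 + 9 + 9 + 9 + 9 + 9 + 9 + 9 + 9 = 81 socks with no colour reaching 10.
The next sock forces some colour to 10, so 81 + 1 = 82.

82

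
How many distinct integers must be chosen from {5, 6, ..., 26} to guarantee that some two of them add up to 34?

14

Group the elements by complementary pair {x, 34−x}: {8,26}, {9,25}, {10,24}, …, giving 9 two-element pairs, the single value 17 (it cannot pair with itself since the integers are distinct), and 3 integers whose partner 34−x falls outside [5,26].
By the pigeonhole principle, treating each of those 13 groups as a pigeonhole, one can pick one integer per group — 13 integers — with no two summing to 34.
The 14th integer lands in an occupied pair, forcing a sum of 34.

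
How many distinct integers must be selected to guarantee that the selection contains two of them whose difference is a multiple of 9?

Integers whose pairwise differences are multiples of 9 are exactly those sharing a remainder mod 9. The 9 residue classes mod 9 are the pigeonholes.
With 9 integers one could put 1 in each residue class and have no class reach 2.
The 10th integer pushes some class to 2, so 9·1 + 1 = 10.

10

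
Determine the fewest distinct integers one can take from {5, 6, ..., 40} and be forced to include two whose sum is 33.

25

A set avoiding the sum 33 can contain at most one of each pair {x, 33−x}, plus the 12 elements whose complement lies outside the range.
The integers 17, …, 40 (24 of them) are such a set: any two sum to at least 17+18 = 35 > 33.
Any 25th integer completes one of the 12 pairs, so 25 choices force a sum of 33.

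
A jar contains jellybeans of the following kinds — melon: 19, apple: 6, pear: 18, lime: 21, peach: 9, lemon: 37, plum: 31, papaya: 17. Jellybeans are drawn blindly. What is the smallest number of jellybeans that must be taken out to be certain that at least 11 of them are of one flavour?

76

By pigeonhole, put each drawn jellybean into a box by flavour. The largest draw with every box below 11 takes min(count, 10) from each flavour; flavours with fewer than 10 contribute all they have.
Σ min(cᵢ, 10) = 10 + 6 + 10 + 10 + 9 + 10 + 10 + 10 = 75.
Draw number 75 + 1 = 76 must push one box to 11.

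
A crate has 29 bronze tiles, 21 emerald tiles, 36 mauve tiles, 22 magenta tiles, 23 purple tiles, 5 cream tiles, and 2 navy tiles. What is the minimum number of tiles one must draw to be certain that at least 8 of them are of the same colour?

43

The 7 colours are the holes; the tiles drawn are the pigeons.
To avoid 8 of any one colour, the worst case takes at most 7 of each colour, or every tile of a colour that has fewer than 7.
That gives 7 + 7 + 7 + 7 + 7 + 5 + 2 = 42 tiles with no colour reaching 8.
The next tile forces some colour to 8, so 42 + 1 = 43.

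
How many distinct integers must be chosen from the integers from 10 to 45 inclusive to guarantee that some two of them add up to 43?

25

Two chosen integers sum to 43 exactly when both halves of some pair {x, 43−x} with 10 ≤ x ≤ 43−x ≤ 33 are chosen — 12 such pairs.
The remaining 12 elements (those with no distinct partner in range) can never complete a 43-sum, so the worst case takes all of them and one from each pair: 12 + 12 = 24.
By pigeonhole, the 25th integer has to be the second member of some pair, so 24 + 1 = 25.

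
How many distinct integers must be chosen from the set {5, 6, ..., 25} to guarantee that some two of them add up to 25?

14

Group the elements by complementary pair {x, 25−x}: {5,20}, {6,19}, {7,18}, …, giving 8 two-element pairs and 5 integers whose partner 25−x falls outside [5,25].
Treating each of those 13 groups as a pigeonhole, one can pick one integer per group — 13 integers — with no two summing to 25.
The 14th integer lands in an occupied pair, forcing a sum of 25.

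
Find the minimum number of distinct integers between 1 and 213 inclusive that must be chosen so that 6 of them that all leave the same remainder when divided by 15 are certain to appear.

The 15 residue classes mod 15 are the pigeonholes.
With 75 integers one could put 5 in each residue class and have no class reach 6.
The 76th integer pushes some class to 6, so 15·5 + 1 = 76.

76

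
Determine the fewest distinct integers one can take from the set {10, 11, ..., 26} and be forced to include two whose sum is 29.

A set avoiding the sum 29 can contain at most one of each pair {x, 29−x}, plus the 7 elements whose complement lies outside the range.
The integers 15, …, 26 (12 of them) are such a set: any two sum to at least 15+16 = 31 > 29.
Pigeonhole: any 13th integer completes one of the 5 pairs, so 13 choices force a sum of 29.

13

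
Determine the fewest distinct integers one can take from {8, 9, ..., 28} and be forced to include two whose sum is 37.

Two chosen integers sum to 37 exactly when both halves of some pair {x, 37−x} with 9 ≤ x ≤ 37−x ≤ 28 are chosen — 10 such pairs.
The remaining 1 element (those with no distinct partner in range) can never complete a 37-sum, so the worst case takes all of them and one from each pair: 1 + 10 = 11.
The 12th integer has to be the second member of some pair, so 11 + 1 = 12.

12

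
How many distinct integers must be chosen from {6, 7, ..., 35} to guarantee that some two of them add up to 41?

Two chosen integers sum to 41 exactly when both halves of some pair {x, 41−x} with 6 ≤ x ≤ 41−x ≤ 35 are chosen — 15 such pairs.
Every element belongs to one of those pairs, so the worst case picks one from each: 15 integers.
By the pigeonhole principle, the 16th integer has to be the second member of some pair, so 15 + 1 = 16.

16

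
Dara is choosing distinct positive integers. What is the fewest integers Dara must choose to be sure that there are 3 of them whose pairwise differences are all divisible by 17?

35

Integers whose pairwise differences are multiples of 17 are exactly those sharing a remainder mod 17. The 17 residue classes mod 17 are the pigeonholes.
With 34 integers one could put 2 in each residue class and have no class reach 3.
The 35th integer pushes some class to 3, so 17·2 + 1 = 35.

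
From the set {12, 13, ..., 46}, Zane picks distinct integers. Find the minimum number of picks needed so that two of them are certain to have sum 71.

25

A set avoiding the sum 71 can contain at most one of each pair {x, 71−x}, plus the 13 elements whose complement lies outside the range.
The integers 12, …, 35 (24 of them) are such a set: any two sum to at least 12+13 = 25 and at most 34+35 = 69 < 71.
By the pigeonhole principle, any 25th integer completes one of the 11 pairs, so 25 choices force a sum of 71.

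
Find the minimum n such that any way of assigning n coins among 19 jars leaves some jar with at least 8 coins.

134

With 133 coins one could put exactly 7 in each of the 19 jars, and no jar would reach 8.
One more coin must land in a jar that already has 7, giving it 8.
So 19 × 7 + 1 = 134 coins are required.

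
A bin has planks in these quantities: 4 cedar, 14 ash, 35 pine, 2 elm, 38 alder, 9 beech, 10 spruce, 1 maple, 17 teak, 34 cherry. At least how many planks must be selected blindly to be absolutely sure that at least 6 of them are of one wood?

43

The 10 woods are the holes; the planks drawn are the pigeons.
To avoid 6 of any one wood, the worst case takes at most 5 of each wood, or every plank of a wood that has fewer than 5.
That gives 4 + 5 + 5 + 2 + 5 + 5 + 5 + 1 + 5 + 5 = 42 planks with no wood reaching 6.
The next plank forces some wood to 6, so 42 + 1 = 43.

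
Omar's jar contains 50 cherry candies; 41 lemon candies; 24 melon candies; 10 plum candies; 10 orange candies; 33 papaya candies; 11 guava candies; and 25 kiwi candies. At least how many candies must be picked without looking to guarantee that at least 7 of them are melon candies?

In the worst case for collecting melon candies, every non-melon candy comes out first.
There are 50 + 41 + 10 + 10 + 33 + 11 + 25 = 180 non-melon candies altogether.
After those, each further candy must be melon, so 180 + 7 = 187 draws guarantee 7 melon candies.

187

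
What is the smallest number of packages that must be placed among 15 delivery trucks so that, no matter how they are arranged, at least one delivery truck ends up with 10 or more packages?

136

With 135 packages one could put exactly 9 in each of the 15 delivery trucks, and no delivery truck would reach 10.
One more package must land in a delivery truck that already has 9, giving it 10.
So 15 × 9 + 1 = 136 packages are required.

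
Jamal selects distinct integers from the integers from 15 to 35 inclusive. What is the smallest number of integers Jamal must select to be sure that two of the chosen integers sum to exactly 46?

A set avoiding the sum 46 can contain at most one of each pair {x, 46−x}, plus the 5 elements whose complement lies outside the range or equal to its own complement.
The integers 23, …, 35 (13 of them) are such a set: any two sum to at least 23+24 = 47 > 46.
Pigeonhole: any 14th integer completes one of the 8 pairs, so 14 choices force a sum of 46.

14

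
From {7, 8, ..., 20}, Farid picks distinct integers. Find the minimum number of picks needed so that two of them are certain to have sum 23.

A set avoiding the sum 23 can contain at most one of each pair {x, 23−x}, plus the 4 elements whose complement lies outside the range.
The integers 12, …, 20 (9 of them) are such a set: any two sum to at least 12+13 = 25 > 23.
Any 10th integer completes one of the 5 pairs, so 10 choices force a sum of 23.

10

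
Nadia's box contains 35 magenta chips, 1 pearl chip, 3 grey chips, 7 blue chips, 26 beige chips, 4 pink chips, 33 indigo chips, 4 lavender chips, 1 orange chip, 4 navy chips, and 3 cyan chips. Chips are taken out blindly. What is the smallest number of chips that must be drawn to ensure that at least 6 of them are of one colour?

41

An adversary could hand out at most 5 chips per colour (7 colours run out sooner): 5 + 1 + 3 + 5 + 5 + 4 + 5 + 4 + 1 + 4 + 3 = 40 chips and still no colour has 6.
One more chip lands in a colour already at 5, so 41 draws are enough and 40 are not.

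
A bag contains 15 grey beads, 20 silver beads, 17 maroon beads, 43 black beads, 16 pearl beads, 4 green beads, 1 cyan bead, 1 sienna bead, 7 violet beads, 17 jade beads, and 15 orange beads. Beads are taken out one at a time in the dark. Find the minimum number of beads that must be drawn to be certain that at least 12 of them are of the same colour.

91

An adversary could hand out at most 11 beads per colour (4 colours run out sooner): 11 + 11 + 11 + 11 + 11 + 4 + 1 + 1 + 7 + 11 + 11 = 90 beads and still no colour has 12.
By pigeonhole, one more bead lands in a colour already at 11, so 91 draws are enough and 90 are not.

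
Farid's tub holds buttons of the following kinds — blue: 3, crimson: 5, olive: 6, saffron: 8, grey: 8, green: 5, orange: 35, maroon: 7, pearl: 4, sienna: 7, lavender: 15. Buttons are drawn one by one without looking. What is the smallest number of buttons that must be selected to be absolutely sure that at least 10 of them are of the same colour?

By the pigeonhole principle, the 11 colours are the holes; the buttons drawn are the pigeons.
To avoid 10 of any one colour, the worst case takes at most 9 of each colour, or every button of a colour that has fewer than 9.
That gives 3 + 5 + 6 + 8 + 8 + 5 + 9 + 7 + 4 + 7 + 9 = 71 buttons with no colour reaching 10.
The next button forces some colour to 10, so 71 + 1 = 72.

72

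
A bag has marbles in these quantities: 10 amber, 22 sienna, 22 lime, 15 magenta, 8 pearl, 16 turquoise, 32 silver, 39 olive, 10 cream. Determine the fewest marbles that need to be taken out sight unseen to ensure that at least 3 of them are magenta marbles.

162

In the worst case for collecting magenta marbles, every non-magenta marble comes out first.
There are 10 + 22 + 22 + 8 + 16 + 32 + 39 + 10 = 159 non-magenta marbles altogether.
After those, each further marble must be magenta, so 159 + 3 = 162 draws guarantee 3 magenta marbles.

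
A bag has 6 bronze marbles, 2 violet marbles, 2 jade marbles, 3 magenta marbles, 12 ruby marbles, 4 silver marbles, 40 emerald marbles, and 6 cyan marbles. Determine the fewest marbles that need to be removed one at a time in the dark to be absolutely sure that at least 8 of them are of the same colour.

Put each drawn marble into a box by colour. The largest draw with every box below 8 takes min(count, 7) from each colour; colours with fewer than 7 contribute all they have.
Σ min(cᵢ, 7) = 6 + 2 + 2 + 3 + 7 + 4 + 7 + 6 = 37.
Draw number 37 + 1 = 38 must push one box to 8.

38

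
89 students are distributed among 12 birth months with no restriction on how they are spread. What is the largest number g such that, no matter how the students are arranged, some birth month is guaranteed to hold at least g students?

By the pigeonhole principle, the 12 birth months are the holes and the 89 students are the pigeons.
If every birth month held at most 7 students, the total would be at most 12 × 7 = 84, which is less than 89.
So some birth month holds at least ⌈89/12⌉ = 8 students.

8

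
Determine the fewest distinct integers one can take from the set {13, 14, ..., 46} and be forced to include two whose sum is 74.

26

Group the elements by complementary pair {x, 74−x}: {28,46}, {29,45}, {30,44}, …, giving 9 two-element pairs, the single value 37 (it cannot pair with itself since the integers are distinct), and 15 integers whose partner 74−x falls outside [13,46].
By the pigeonhole principle, treating each of those 25 groups as a pigeonhole, one can pick one integer per group — 25 integers — with no two summing to 74.
The 26th integer lands in an occupied pair, forcing a sum of 74.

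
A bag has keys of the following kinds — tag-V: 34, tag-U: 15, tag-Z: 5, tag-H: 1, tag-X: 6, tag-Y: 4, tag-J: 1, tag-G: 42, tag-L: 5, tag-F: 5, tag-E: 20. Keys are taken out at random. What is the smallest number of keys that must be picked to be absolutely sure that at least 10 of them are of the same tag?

By the pigeonhole principle, the 11 tags are the holes; the keys drawn are the pigeons.
To avoid 10 of any one tag, the worst case takes at most 9 of each tag, or every key of a tag that has fewer than 9.
That gives 9 + 9 + 5 + 1 + 6 + 4 + 1 + 9 + 5 + 5 + 9 = 63 keys with no tag reaching 10.
The next key forces some tag to 10, so 63 + 1 = 64.

64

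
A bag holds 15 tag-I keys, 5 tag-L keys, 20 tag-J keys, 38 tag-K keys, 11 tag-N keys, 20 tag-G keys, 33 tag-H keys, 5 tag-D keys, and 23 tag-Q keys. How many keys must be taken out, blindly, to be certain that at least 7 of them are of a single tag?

53

An adversary could hand out at most 6 keys per tag (tag-L, tag-D run out sooner): 6 + 5 + 6 + 6 + 6 + 6 + 6 + 5 + 6 = 52 keys and still no tag has 7.
One more key lands in a tag already at 6, so 53 draws are enough and 52 are not.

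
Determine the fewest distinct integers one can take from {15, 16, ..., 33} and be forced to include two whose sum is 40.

15

A set avoiding the sum 40 can contain at most one of each pair {x, 40−x}, plus the 9 elements whose complement lies outside the range or equal to its own complement.
The integers 20, …, 33 (14 of them) are such a set: any two sum to at least 20+21 = 41 > 40.
By pigeonhole, any 15th integer completes one of the 5 pairs, so 15 choices force a sum of 40.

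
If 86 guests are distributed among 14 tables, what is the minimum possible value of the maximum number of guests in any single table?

7

Pigeonhole: the 14 tables are the holes and the 86 guests are the pigeons.
If every table held at most 6 guests, the total would be at most 14 × 6 = 84, which is less than 86.
So some table holds at least ⌈86/14⌉ = 7 guests.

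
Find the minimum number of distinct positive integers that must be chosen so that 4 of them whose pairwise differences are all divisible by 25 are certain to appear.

76

Integers whose pairwise differences are multiples of 25 are exactly those sharing a remainder mod 25. The 25 residue classes mod 25 are the pigeonholes.
With 75 integers one could put 3 in each residue class and have no class reach 4.
The 76th integer pushes some class to 4, so 25·3 + 1 = 76.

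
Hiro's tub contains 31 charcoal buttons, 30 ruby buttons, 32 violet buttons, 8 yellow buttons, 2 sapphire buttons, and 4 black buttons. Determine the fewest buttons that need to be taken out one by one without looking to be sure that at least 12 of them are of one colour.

48

Put each drawn button into a box by colour. The largest draw with every box below 12 takes min(count, 11) from each colour; colours with fewer than 11 contribute all they have.
Σ min(cᵢ, 11) = 11 + 11 + 11 + 8 + 2 + 4 = 47.
Draw number 47 + 1 = 48 must push one box to 12.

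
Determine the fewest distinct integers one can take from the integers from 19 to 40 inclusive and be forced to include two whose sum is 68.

17

Two chosen integers sum to 68 exactly when both halves of some pair {x, 68−x} with 28 ≤ x ≤ 68−x ≤ 40 are chosen — 6 such pairs.
The remaining 10 elements (those with no distinct partner in range) can never complete a 68-sum, so the worst case takes all of them and one from each pair: 10 + 6 = 16.
The 17th integer has to be the second member of some pair, so 16 + 1 = 17.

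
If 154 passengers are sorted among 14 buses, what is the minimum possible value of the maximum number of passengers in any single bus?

11

The 14 buses are the holes and the 154 passengers are the pigeons.
If every bus held at most 10 passengers, the total would be at most 14 × 10 = 140, which is less than 154.
So some bus holds at least ⌈154/14⌉ = 11 passengers.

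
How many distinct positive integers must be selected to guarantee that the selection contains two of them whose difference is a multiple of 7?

8

Integers whose pairwise differences are multiples of 7 are exactly those sharing a remainder mod 7. The 7 residue classes mod 7 are the pigeonholes.
With 7 integers one could put 1 in each residue class and have no class reach 2.
The 8th integer pushes some class to 2, so 7·1 + 1 = 8.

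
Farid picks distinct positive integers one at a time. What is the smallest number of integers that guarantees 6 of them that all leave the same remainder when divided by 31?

The 31 residue classes mod 31 are the pigeonholes.
With 155 integers one could put 5 in each residue class and have no class reach 6.
The 156th integer pushes some class to 6, so 31·5 + 1 = 156.

156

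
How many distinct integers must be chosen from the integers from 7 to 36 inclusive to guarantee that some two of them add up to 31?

22

A set avoiding the sum 31 can contain at most one of each pair {x, 31−x}, plus the 12 elements whose complement lies outside the range.
The integers 16, …, 36 (21 of them) are such a set: any two sum to at least 16+17 = 33 > 31.
Pigeonhole: any 22nd integer completes one of the 9 pairs, so 22 choices force a sum of 31.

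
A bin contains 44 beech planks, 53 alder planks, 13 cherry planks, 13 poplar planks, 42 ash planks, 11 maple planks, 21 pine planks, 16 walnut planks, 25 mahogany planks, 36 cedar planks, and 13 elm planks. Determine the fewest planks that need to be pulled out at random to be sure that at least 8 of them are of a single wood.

An adversary could hand out at most 7 planks per wood: 7 + 7 + 7 + 7 + 7 + 7 + 7 + 7 + 7 + 7 + 7 = 77 planks and still no wood has 8.
One more plank lands in a wood already at 7, so 78 draws are enough and 77 are not.

78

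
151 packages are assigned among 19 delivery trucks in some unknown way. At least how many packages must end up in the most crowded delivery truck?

By pigeonhole, the 19 delivery trucks are the holes and the 151 packages are the pigeons.
If every delivery truck held at most 7 packages, the total would be at most 19 × 7 = 133, which is less than 151.
So some delivery truck holds at least ⌈151/19⌉ = 8 packages.

8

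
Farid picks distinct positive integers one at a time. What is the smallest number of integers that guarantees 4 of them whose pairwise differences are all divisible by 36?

Integers whose pairwise differences are multiples of 36 are exactly those sharing a remainder mod 36. Pigeonhole: the 36 residue classes mod 36 are the pigeonholes.
With 108 integers one could put 3 in each residue class and have no class reach 4.
The 109th integer pushes some class to 4, so 36·3 + 1 = 109.

109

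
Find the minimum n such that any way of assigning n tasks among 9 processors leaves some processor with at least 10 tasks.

82

With 81 tasks one could put exactly 9 in each of the 9 processors, and no processor would reach 10.
By pigeonhole, one more task must land in a processor that already has 9, giving it 10.
So 9 × 9 + 1 = 82 tasks are required.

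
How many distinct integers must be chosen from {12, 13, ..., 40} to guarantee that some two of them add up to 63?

Two chosen integers sum to 63 exactly when both halves of some pair {x, 63−x} with 23 ≤ x ≤ 63−x ≤ 40 are chosen — 9 such pairs.
The remaining 11 elements (those with no distinct partner in range) can never complete a 63-sum, so the worst case takes all of them and one from each pair: 11 + 9 = 20.
The 21st integer has to be the second member of some pair, so 20 + 1 = 21.

21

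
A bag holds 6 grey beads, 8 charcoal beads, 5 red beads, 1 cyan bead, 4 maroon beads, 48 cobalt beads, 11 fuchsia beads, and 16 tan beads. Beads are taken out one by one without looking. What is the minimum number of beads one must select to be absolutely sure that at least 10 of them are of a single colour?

52

An adversary could hand out at most 9 beads per colour (5 colours run out sooner): 6 + 8 + 5 + 1 + 4 + 9 + 9 + 9 = 51 beads and still no colour has 10.
Pigeonhole: one more bead lands in a colour already at 9, so 52 draws are enough and 51 are not.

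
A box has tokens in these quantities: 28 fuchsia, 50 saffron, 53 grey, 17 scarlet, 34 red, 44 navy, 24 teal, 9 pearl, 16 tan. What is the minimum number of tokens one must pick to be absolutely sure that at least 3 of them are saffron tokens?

228

In the worst case for collecting saffron tokens, every non-saffron token comes out first.
There are 28 + 53 + 17 + 34 + 44 + 24 + 9 + 16 = 225 non-saffron tokens altogether.
After those, each further token must be saffron, so 225 + 3 = 228 draws guarantee 3 saffron tokens.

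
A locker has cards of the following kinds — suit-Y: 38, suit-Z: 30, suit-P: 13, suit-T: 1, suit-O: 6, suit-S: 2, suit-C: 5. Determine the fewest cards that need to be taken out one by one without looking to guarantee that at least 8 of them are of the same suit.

Put each drawn card into a box by suit. The largest draw with every box below 8 takes min(count, 7) from each suit; suits with fewer than 7 contribute all they have.
Σ min(cᵢ, 7) = 7 + 7 + 7 + 1 + 6 + 2 + 5 = 35.
Draw number 35 + 1 = 36 must push one box to 8.

36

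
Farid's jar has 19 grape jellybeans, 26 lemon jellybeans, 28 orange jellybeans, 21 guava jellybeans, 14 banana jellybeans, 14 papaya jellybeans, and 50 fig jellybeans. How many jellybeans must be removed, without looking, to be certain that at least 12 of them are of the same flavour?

78

Put each drawn jellybean into a box by flavour. The largest draw with every box below 12 takes min(count, 11) from each flavour.
Σ min(cᵢ, 11) = 11 + 11 + 11 + 11 + 11 + 11 + 11 = 77.
Draw number 77 + 1 = 78 must push one box to 12.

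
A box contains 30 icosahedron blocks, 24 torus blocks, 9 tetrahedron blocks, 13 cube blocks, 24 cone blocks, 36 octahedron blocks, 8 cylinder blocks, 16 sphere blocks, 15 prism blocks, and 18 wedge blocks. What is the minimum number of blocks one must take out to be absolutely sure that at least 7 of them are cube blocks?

In the worst case for collecting cube blocks, every non-cube block comes out first.
There are 30 + 24 + 9 + 24 + 36 + 8 + 16 + 15 + 18 = 180 non-cube blocks altogether.
After those, each further block must be cube, so 180 + 7 = 187 draws guarantee 7 cube blocks.

187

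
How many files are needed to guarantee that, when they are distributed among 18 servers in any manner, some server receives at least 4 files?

With 54 files one could put exactly 3 in each of the 18 servers, and no server would reach 4.
One more file must land in a server that already has 3, giving it 4.
So 18 × 3 + 1 = 55 files are required.

55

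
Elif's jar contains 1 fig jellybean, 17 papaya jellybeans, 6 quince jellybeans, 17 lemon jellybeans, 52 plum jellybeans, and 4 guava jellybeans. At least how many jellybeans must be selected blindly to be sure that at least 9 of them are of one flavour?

The 6 flavours are the holes; the jellybeans drawn are the pigeons.
To avoid 9 of any one flavour, the worst case takes at most 8 of each flavour, or every jellybean of a flavour that has fewer than 8.
That gives 1 + 8 + 6 + 8 + 8 + 4 = 35 jellybeans with no flavour reaching 9.
The next jellybean forces some flavour to 9, so 35 + 1 = 36.

36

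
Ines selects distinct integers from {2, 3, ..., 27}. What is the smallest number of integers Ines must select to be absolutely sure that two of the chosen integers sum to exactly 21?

Group the elements by complementary pair {x, 21−x}: {2,19}, {3,18}, {4,17}, …, giving 9 two-element pairs and 8 integers whose partner 21−x falls outside [2,27].
Pigeonhole: treating each of those 17 groups as a pigeonhole, one can pick one integer per group — 17 integers — with no two summing to 21.
The 18th integer lands in an occupied pair, forcing a sum of 21.

18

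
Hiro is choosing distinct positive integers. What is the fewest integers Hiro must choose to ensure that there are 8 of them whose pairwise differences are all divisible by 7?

50

Integers whose pairwise differences are multiples of 7 are exactly those sharing a remainder mod 7. The 7 residue classes mod 7 are the pigeonholes.
With 49 integers one could put 7 in each residue class and have no class reach 8.
The 50th integer pushes some class to 8, so 7·7 + 1 = 50.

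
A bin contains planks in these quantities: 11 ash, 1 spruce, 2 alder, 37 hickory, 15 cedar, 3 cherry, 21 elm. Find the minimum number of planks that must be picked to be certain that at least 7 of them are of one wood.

Put each drawn plank into a box by wood. The largest draw with every box below 7 takes min(count, 6) from each wood; woods with fewer than 6 contribute all they have.
Σ min(cᵢ, 6) = 6 + 1 + 2 + 6 + 6 + 3 + 6 = 30.
Draw number 30 + 1 = 31 must push one box to 7.

31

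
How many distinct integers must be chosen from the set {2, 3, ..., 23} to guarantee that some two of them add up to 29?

A set avoiding the sum 29 can contain at most one of each pair {x, 29−x}, plus the 4 elements whose complement lies outside the range.
The integers 2, …, 14 (13 of them) are such a set: any two sum to at least 2+3 = 5 and at most 13+14 = 27 < 29.
Any 14th integer completes one of the 9 pairs, so 14 choices force a sum of 29.

14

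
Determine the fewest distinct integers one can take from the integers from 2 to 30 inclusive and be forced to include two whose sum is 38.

Group the elements by complementary pair {x, 38−x}: {8,30}, {9,29}, {10,28}, …, giving 11 two-element pairs, the single value 19 (it cannot pair with itself since the integers are distinct), and 6 integers whose partner 38−x falls outside [2,30].
Pigeonhole: treating each of those 18 groups as a pigeonhole, one can pick one integer per group — 18 integers — with no two summing to 38.
The 19th integer lands in an occupied pair, forcing a sum of 38.

19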